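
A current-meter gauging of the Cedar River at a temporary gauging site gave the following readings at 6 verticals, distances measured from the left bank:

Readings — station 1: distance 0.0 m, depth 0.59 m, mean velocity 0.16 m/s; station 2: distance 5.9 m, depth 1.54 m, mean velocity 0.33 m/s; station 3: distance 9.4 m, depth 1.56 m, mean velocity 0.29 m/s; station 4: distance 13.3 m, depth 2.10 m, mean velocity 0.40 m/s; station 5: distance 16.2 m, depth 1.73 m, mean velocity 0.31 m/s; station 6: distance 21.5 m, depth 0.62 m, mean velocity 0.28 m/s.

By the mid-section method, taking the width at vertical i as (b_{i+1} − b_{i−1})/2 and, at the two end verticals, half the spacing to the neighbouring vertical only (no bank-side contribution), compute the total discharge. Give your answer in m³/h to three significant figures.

35500 m³/h

w_1 = (5.9 − 0.0)/2 = 2.95 m; q_1 = 0.16 × 0.59 × 2.95 = 0.2785 m³/s
w_2 = (9.4 − 0.0)/2 = 4.7 m; q_2 = 0.33 × 1.54 × 4.7 = 2.389 m³/s
w_3 = (13.3 − 5.9)/2 = 3.7 m; q_3 = 0.29 × 1.56 × 3.7 = 1.674 m³/s
w_4 = (16.2 − 9.4)/2 = 3.4 m; q_4 = 0.40 × 2.10 × 3.4 = 2.856 m³/s
w_5 = (21.5 − 13.3)/2 = 4.1 m; q_5 = 0.31 × 1.73 × 4.1 = 2.199 m³/s
w_6 = (21.5 − 16.2)/2 = 2.65 m; q_6 = 0.28 × 0.62 × 2.65 = 0.4600 m³/s
Q = Σ qᵢ = 9.856 m³/s
= 9.856 × 3600 = 35480 m³/h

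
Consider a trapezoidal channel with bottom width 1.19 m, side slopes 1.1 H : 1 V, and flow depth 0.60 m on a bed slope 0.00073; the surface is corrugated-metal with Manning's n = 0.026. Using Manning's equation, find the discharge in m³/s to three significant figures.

A = (b + z·y)·y = (1.19 + 1.1×0.60)×0.60 = 1.110 m²
P = b + 2y√(1+z²) = 1.19 + 2×0.60×√(1+1.1²) = 2.974 m
R = A/P = 1.110/2.974 = 0.3732 m
Q = (1/n)·A·R^(2/3)·S^(1/2) = (1/0.026) × 1.110 × 0.3732^(2/3) × 0.00073^(1/2) = 0.5980 m³/s

0.598 m³/s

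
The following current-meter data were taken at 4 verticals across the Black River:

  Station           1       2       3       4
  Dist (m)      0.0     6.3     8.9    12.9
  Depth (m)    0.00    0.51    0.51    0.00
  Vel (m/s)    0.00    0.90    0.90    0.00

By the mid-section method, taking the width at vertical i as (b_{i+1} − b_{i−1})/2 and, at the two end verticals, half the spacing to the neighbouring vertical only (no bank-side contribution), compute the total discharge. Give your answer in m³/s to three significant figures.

3.56 m³/s

w_2 = (8.9 − 0.0)/2 = 4.45 m; q_2 = 0.90 × 0.51 × 4.45 = 2.043 m³/s
w_3 = (12.9 − 6.3)/2 = 3.3 m; q_3 = 0.90 × 0.51 × 3.3 = 1.515 m³/s
Stations 1, 4 contribute zero (depth or velocity is 0).
Q = Σ qᵢ = 3.557 m³/s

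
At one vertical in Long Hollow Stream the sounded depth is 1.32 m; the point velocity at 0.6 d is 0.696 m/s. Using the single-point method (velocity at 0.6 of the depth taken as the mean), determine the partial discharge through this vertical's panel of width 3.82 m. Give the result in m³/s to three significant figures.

3.51 m³/s

v̄ = v₀.₆ = 0.696 m/s
q = v̄ × d × w = 0.6960 × 1.32 × 3.82 = 3.510 m³/s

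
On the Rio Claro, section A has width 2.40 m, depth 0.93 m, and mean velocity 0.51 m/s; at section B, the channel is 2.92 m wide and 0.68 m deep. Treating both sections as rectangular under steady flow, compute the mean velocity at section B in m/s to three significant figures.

Q = A₁V₁ = (2.40×0.93) × 0.51 = 1.138 m³/s
A₂ = 2.92 × 0.68 = 1.986 m²
V₂ = Q/A₂ = 1.138/1.986 = 0.5733 m/s

0.573 m/s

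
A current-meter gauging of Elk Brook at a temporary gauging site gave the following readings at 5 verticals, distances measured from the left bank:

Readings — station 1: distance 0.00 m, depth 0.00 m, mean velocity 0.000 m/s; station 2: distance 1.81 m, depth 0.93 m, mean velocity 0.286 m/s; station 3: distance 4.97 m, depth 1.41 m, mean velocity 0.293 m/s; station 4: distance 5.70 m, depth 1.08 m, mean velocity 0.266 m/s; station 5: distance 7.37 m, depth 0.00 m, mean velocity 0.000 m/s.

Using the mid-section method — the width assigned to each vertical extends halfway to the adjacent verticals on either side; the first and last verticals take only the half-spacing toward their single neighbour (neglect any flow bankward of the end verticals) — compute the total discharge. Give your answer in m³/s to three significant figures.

w_2 = (4.97 − 0.00)/2 = 2.485 m; q_2 = 0.286 × 0.93 × 2.485 = 0.6610 m³/s
w_3 = (5.70 − 1.81)/2 = 1.945 m; q_3 = 0.293 × 1.41 × 1.945 = 0.8035 m³/s
w_4 = (7.37 − 4.97)/2 = 1.2 m; q_4 = 0.266 × 1.08 × 1.2 = 0.3447 m³/s
Stations 1, 5 contribute zero (depth or velocity is 0).
Q = Σ qᵢ = 1.809 m³/s

1.81 m³/s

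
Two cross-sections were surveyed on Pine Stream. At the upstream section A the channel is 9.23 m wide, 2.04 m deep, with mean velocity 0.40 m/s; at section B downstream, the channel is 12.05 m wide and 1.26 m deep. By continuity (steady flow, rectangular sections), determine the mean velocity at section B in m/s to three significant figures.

0.496 m/s

Q = A₁V₁ = (9.23×2.04) × 0.40 = 7.532 m³/s
A₂ = 12.05 × 1.26 = 15.18 m²
V₂ = Q/A₂ = 7.532/15.18 = 0.4961 m/s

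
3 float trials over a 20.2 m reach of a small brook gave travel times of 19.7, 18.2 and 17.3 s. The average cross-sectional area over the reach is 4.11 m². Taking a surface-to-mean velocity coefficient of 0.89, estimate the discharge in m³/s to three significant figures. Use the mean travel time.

4.02 m³/s

t̄ = (19.7 + 18.2 + 17.3) / 3 = 18.4 s
v_surface = L / t̄ = 20.2 / 18.4 = 1.098 m/s
v_mean = 0.89 × 1.098 = 0.9771 m/s
Q = A × v_mean = 4.11 × 0.9771 = 4.016 m³/s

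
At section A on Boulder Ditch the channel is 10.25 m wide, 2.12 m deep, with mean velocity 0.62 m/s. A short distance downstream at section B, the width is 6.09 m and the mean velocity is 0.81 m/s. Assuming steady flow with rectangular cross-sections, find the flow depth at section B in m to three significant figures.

2.73 m

Q = A₁V₁ = (10.25×2.12) × 0.62 = 13.47 m³/s
d₂ = Q/(b₂ V₂) = 13.47/(6.09×0.81) = 2.731 m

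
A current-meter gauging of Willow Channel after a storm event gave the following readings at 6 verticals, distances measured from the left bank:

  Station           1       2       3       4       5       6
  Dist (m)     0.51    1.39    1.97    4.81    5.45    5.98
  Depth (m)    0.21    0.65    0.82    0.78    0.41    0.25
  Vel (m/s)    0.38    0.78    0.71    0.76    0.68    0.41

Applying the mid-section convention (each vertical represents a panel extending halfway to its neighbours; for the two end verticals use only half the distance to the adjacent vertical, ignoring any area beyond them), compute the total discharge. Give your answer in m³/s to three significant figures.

2.62 m³/s

w_1 = (1.39 − 0.51)/2 = 0.44 m; q_1 = 0.38 × 0.21 × 0.44 = 0.03511 m³/s
w_2 = (1.97 − 0.51)/2 = 0.73 m; q_2 = 0.78 × 0.65 × 0.73 = 0.3701 m³/s
w_3 = (4.81 − 1.39)/2 = 1.71 m; q_3 = 0.71 × 0.82 × 1.71 = 0.9956 m³/s
w_4 = (5.45 − 1.97)/2 = 1.74 m; q_4 = 0.76 × 0.78 × 1.74 = 1.031 m³/s
w_5 = (5.98 − 4.81)/2 = 0.585 m; q_5 = 0.68 × 0.41 × 0.585 = 0.1631 m³/s
w_6 = (5.98 − 5.45)/2 = 0.265 m; q_6 = 0.41 × 0.25 × 0.265 = 0.02716 m³/s
Q = Σ qᵢ = 2.623 m³/s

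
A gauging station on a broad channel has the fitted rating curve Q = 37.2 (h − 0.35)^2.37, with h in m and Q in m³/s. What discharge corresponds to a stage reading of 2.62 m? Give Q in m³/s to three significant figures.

Q = 37.2 × (2.62 − 0.35)^2.37 = 37.2 × 2.27^2.37 = 259.6 m³/s

260 m³/s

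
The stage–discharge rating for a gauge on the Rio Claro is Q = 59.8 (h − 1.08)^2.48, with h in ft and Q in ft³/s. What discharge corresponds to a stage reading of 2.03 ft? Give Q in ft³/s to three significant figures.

Q = 59.8 × (2.03 − 1.08)^2.48 = 59.8 × 0.95^2.48 = 52.66 ft³/s

52.7 ft³/s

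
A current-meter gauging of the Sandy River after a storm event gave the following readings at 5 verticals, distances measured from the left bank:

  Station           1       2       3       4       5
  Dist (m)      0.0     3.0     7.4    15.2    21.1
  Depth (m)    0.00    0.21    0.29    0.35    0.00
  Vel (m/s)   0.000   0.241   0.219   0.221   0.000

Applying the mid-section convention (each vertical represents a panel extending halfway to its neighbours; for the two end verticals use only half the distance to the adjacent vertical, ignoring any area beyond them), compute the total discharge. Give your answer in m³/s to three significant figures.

w_2 = (7.4 − 0.0)/2 = 3.7 m; q_2 = 0.241 × 0.21 × 3.7 = 0.1873 m³/s
w_3 = (15.2 − 3.0)/2 = 6.1 m; q_3 = 0.219 × 0.29 × 6.1 = 0.3874 m³/s
w_4 = (21.1 − 7.4)/2 = 6.85 m; q_4 = 0.221 × 0.35 × 6.85 = 0.5298 m³/s
Stations 1, 5 contribute zero (depth or velocity is 0).
Q = Σ qᵢ = 1.105 m³/s

1.10 m³/s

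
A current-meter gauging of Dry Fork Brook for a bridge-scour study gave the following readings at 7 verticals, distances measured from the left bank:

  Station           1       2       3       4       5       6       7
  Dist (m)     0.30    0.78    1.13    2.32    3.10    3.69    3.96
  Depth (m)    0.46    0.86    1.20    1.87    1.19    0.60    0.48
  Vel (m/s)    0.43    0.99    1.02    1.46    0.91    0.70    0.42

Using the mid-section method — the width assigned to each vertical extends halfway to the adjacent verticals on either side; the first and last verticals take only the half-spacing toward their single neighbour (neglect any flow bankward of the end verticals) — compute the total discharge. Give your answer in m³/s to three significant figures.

4.98 m³/s

w_1 = (0.78 − 0.30)/2 = 0.24 m; q_1 = 0.43 × 0.46 × 0.24 = 0.04747 m³/s
w_2 = (1.13 − 0.30)/2 = 0.415 m; q_2 = 0.99 × 0.86 × 0.415 = 0.3533 m³/s
w_3 = (2.32 − 0.78)/2 = 0.77 m; q_3 = 1.02 × 1.20 × 0.77 = 0.9425 m³/s
w_4 = (3.10 − 1.13)/2 = 0.985 m; q_4 = 1.46 × 1.87 × 0.985 = 2.689 m³/s
w_5 = (3.69 − 2.32)/2 = 0.685 m; q_5 = 0.91 × 1.19 × 0.685 = 0.7418 m³/s
w_6 = (3.96 − 3.10)/2 = 0.43 m; q_6 = 0.70 × 0.60 × 0.43 = 0.1806 m³/s
w_7 = (3.96 − 3.69)/2 = 0.135 m; q_7 = 0.42 × 0.48 × 0.135 = 0.02722 m³/s
Q = Σ qᵢ = 4.982 m³/s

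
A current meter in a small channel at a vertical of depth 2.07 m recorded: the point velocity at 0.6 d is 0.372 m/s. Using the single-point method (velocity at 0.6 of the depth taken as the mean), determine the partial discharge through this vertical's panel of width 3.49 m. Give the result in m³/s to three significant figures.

v̄ = v₀.₆ = 0.372 m/s
q = v̄ × d × w = 0.3720 × 2.07 × 3.49 = 2.687 m³/s

2.69 m³/s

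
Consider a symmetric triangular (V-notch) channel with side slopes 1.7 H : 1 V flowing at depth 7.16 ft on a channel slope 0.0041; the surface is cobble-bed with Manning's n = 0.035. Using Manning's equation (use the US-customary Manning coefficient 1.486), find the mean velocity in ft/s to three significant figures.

5.76 ft/s

A = z·y² = 1.7×7.16² = 87.15 ft²
P = 2y√(1+z²) = 2×7.16×√(1+1.7²) = 28.24 ft
R = A/P = 87.15/28.24 = 3.086 ft
Q = (1.486/n)·A·R^(2/3)·S^(1/2) = (1.486/0.035) × 87.15 × 3.086^(2/3) × 0.0041^(1/2) = 502.2 ft³/s
V = Q/A = 502.2/87.15 = 5.762 ft/s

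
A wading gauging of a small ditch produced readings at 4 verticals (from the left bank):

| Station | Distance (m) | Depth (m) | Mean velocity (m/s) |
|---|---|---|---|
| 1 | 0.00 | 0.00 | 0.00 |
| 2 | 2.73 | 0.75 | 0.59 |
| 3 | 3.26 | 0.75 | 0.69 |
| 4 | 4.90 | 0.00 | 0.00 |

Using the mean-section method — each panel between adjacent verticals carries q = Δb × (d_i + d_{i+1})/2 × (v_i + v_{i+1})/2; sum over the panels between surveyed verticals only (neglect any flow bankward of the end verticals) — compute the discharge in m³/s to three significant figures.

0.769 m³/s

Panel 1-2: Δb = 2.73 m, d̄ = (0.00+0.75)/2 = 0.375, v̄ = (0.00+0.59)/2 = 0.295 → q = 2.73×0.375×0.295 = 0.3020 m³/s
Panel 2-3: Δb = 0.53 m, d̄ = (0.75+0.75)/2 = 0.75, v̄ = (0.59+0.69)/2 = 0.64 → q = 0.53×0.75×0.64 = 0.2544 m³/s
Panel 3-4: Δb = 1.64 m, d̄ = (0.75+0.00)/2 = 0.375, v̄ = (0.69+0.00)/2 = 0.345 → q = 1.64×0.375×0.345 = 0.2122 m³/s
Q = Σ q = 0.7686 m³/s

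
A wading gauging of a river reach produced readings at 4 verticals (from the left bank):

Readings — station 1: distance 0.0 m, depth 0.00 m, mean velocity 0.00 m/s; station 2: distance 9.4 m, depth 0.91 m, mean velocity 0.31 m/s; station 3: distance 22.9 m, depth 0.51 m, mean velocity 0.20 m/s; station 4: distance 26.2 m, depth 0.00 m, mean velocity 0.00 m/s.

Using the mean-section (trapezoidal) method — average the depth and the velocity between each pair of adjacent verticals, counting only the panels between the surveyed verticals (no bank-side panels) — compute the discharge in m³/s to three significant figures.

3.19 m³/s

Panel 1-2: Δb = 9.4 m, d̄ = (0.00+0.91)/2 = 0.455, v̄ = (0.00+0.31)/2 = 0.155 → q = 9.4×0.455×0.155 = 0.6629 m³/s
Panel 2-3: Δb = 13.5 m, d̄ = (0.91+0.51)/2 = 0.71, v̄ = (0.31+0.20)/2 = 0.255 → q = 13.5×0.71×0.255 = 2.444 m³/s
Panel 3-4: Δb = 3.3 m, d̄ = (0.51+0.00)/2 = 0.255, v̄ = (0.20+0.00)/2 = 0.1 → q = 3.3×0.255×0.1 = 0.08415 m³/s
Q = Σ q = 3.191 m³/s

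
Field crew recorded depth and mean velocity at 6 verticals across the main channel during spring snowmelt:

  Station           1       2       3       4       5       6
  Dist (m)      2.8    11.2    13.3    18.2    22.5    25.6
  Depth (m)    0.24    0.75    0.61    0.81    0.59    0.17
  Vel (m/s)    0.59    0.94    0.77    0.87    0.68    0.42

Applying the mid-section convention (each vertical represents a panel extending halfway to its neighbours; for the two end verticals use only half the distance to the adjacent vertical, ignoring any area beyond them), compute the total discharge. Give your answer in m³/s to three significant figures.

w_1 = (11.2 − 2.8)/2 = 4.2 m; q_1 = 0.59 × 0.24 × 4.2 = 0.5947 m³/s
w_2 = (13.3 − 2.8)/2 = 5.25 m; q_2 = 0.94 × 0.75 × 5.25 = 3.701 m³/s
w_3 = (18.2 − 11.2)/2 = 3.5 m; q_3 = 0.77 × 0.61 × 3.5 = 1.644 m³/s
w_4 = (22.5 − 13.3)/2 = 4.6 m; q_4 = 0.87 × 0.81 × 4.6 = 3.242 m³/s
w_5 = (25.6 − 18.2)/2 = 3.7 m; q_5 = 0.68 × 0.59 × 3.7 = 1.484 m³/s
w_6 = (25.6 − 22.5)/2 = 1.55 m; q_6 = 0.42 × 0.17 × 1.55 = 0.1107 m³/s
Q = Σ qᵢ = 10.78 m³/s

10.8 m³/s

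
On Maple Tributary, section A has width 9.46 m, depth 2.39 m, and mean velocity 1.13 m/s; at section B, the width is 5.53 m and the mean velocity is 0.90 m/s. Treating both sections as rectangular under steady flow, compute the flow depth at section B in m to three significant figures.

5.13 m

Q = A₁V₁ = (9.46×2.39) × 1.13 = 25.55 m³/s
d₂ = Q/(b₂ V₂) = 25.55/(5.53×0.90) = 5.133 m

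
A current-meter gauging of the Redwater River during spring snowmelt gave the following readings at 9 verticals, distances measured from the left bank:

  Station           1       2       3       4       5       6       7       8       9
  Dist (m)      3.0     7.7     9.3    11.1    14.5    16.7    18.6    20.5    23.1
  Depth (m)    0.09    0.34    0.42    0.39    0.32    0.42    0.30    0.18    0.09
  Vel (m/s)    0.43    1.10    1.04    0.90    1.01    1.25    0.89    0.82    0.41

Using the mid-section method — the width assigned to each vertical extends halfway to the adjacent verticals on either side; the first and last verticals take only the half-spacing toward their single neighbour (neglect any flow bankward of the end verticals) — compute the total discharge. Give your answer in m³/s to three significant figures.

w_1 = (7.7 − 3.0)/2 = 2.35 m; q_1 = 0.43 × 0.09 × 2.35 = 0.09095 m³/s
w_2 = (9.3 − 3.0)/2 = 3.15 m; q_2 = 1.10 × 0.34 × 3.15 = 1.178 m³/s
w_3 = (11.1 − 7.7)/2 = 1.7 m; q_3 = 1.04 × 0.42 × 1.7 = 0.7426 m³/s
w_4 = (14.5 − 9.3)/2 = 2.6 m; q_4 = 0.90 × 0.39 × 2.6 = 0.9126 m³/s
w_5 = (16.7 − 11.1)/2 = 2.8 m; q_5 = 1.01 × 0.32 × 2.8 = 0.9050 m³/s
w_6 = (18.6 − 14.5)/2 = 2.05 m; q_6 = 1.25 × 0.42 × 2.05 = 1.076 m³/s
w_7 = (20.5 − 16.7)/2 = 1.9 m; q_7 = 0.89 × 0.30 × 1.9 = 0.5073 m³/s
w_8 = (23.1 − 18.6)/2 = 2.25 m; q_8 = 0.82 × 0.18 × 2.25 = 0.3321 m³/s
w_9 = (23.1 − 20.5)/2 = 1.3 m; q_9 = 0.41 × 0.09 × 1.3 = 0.04797 m³/s
Q = Σ qᵢ = 5.793 m³/s

5.79 m³/s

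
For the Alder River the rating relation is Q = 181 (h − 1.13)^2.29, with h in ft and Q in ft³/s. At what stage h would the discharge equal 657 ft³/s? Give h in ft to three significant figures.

h − h₀ = (Q/C)^(1/b) = (657/181)^(1/2.29) = 1.756 ft
h = 1.13 + 1.756 = 2.886 ft

2.89 ft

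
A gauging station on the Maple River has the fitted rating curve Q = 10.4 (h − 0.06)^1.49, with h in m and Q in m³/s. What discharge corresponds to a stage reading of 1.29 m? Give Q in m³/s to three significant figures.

14.2 m³/s

Q = 10.4 × (1.29 − 0.06)^1.49 = 10.4 × 1.23^1.49 = 14.16 m³/s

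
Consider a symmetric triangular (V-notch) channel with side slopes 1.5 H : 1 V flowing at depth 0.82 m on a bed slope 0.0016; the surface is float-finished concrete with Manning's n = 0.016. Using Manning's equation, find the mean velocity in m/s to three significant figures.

A = z·y² = 1.5×0.82² = 1.009 m²
P = 2y√(1+z²) = 2×0.82×√(1+1.5²) = 2.957 m
R = A/P = 1.009/2.957 = 0.3411 m
Q = (1/n)·A·R^(2/3)·S^(1/2) = (1/0.016) × 1.009 × 0.3411^(2/3) × 0.0016^(1/2) = 1.231 m³/s
V = Q/A = 1.231/1.009 = 1.221 m/s

1.22 m/s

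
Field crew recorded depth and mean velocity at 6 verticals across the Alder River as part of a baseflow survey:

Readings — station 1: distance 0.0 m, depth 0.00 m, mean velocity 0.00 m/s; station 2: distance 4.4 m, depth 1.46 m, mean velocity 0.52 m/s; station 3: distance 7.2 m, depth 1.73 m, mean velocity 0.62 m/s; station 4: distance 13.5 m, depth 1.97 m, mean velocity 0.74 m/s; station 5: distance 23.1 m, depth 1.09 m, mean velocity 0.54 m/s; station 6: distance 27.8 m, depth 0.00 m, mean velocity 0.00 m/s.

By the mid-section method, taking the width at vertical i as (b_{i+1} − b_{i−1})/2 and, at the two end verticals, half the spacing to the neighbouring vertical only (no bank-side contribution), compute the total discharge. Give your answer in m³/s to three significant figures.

w_2 = (7.2 − 0.0)/2 = 3.6 m; q_2 = 0.52 × 1.46 × 3.6 = 2.733 m³/s
w_3 = (13.5 − 4.4)/2 = 4.55 m; q_3 = 0.62 × 1.73 × 4.55 = 4.880 m³/s
w_4 = (23.1 − 7.2)/2 = 7.95 m; q_4 = 0.74 × 1.97 × 7.95 = 11.59 m³/s
w_5 = (27.8 − 13.5)/2 = 7.15 m; q_5 = 0.54 × 1.09 × 7.15 = 4.208 m³/s
Stations 1, 6 contribute zero (depth or velocity is 0).
Q = Σ qᵢ = 23.41 m³/s

23.4 m³/s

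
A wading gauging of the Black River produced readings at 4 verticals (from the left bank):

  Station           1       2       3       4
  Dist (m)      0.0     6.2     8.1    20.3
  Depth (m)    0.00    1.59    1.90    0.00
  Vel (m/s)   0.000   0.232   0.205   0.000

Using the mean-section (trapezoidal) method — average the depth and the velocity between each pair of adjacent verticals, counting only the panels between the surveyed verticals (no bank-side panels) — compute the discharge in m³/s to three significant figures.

Panel 1-2: Δb = 6.2 m, d̄ = (0.00+1.59)/2 = 0.795, v̄ = (0.000+0.232)/2 = 0.116 → q = 6.2×0.795×0.116 = 0.5718 m³/s
Panel 2-3: Δb = 1.9 m, d̄ = (1.59+1.90)/2 = 1.745, v̄ = (0.232+0.205)/2 = 0.2185 → q = 1.9×1.745×0.2185 = 0.7244 m³/s
Panel 3-4: Δb = 12.2 m, d̄ = (1.90+0.00)/2 = 0.95, v̄ = (0.205+0.000)/2 = 0.1025 → q = 12.2×0.95×0.1025 = 1.188 m³/s
Q = Σ q = 2.484 m³/s

2.48 m³/s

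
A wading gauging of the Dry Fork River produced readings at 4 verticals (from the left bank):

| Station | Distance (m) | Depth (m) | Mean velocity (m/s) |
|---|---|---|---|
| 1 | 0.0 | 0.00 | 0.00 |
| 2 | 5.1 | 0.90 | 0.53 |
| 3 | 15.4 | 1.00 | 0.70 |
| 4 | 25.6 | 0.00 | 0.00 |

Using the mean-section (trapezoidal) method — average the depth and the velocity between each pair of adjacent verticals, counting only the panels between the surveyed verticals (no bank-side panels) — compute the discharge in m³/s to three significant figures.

Panel 1-2: Δb = 5.1 m, d̄ = (0.00+0.90)/2 = 0.45, v̄ = (0.00+0.53)/2 = 0.265 → q = 5.1×0.45×0.265 = 0.6082 m³/s
Panel 2-3: Δb = 10.3 m, d̄ = (0.90+1.00)/2 = 0.95, v̄ = (0.53+0.70)/2 = 0.615 → q = 10.3×0.95×0.615 = 6.018 m³/s
Panel 3-4: Δb = 10.2 m, d̄ = (1.00+0.00)/2 = 0.5, v̄ = (0.70+0.00)/2 = 0.35 → q = 10.2×0.5×0.35 = 1.785 m³/s
Q = Σ q = 8.411 m³/s

8.41 m³/s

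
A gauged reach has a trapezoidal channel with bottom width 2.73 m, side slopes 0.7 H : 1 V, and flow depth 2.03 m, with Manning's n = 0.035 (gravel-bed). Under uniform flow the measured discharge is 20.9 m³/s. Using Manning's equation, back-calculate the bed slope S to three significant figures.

A = (b + z·y)·y = (2.73 + 0.7×2.03)×2.03 = 8.427 m²
P = b + 2y√(1+z²) = 2.73 + 2×2.03×√(1+0.7²) = 7.686 m
R = A/P = 8.427/7.686 = 1.096 m
S = (Q·n / (1·A·R^(2/3)))² = (20.9×0.035 / (1×8.427×1.063))² = 0.006666

0.00667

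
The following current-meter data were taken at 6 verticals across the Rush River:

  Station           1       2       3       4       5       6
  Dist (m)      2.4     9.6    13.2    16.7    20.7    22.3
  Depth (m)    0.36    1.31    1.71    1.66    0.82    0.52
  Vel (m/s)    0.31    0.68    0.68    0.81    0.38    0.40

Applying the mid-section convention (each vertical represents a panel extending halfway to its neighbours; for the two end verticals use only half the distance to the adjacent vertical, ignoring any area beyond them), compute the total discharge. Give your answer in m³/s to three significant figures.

w_1 = (9.6 − 2.4)/2 = 3.6 m; q_1 = 0.31 × 0.36 × 3.6 = 0.4018 m³/s
w_2 = (13.2 − 2.4)/2 = 5.4 m; q_2 = 0.68 × 1.31 × 5.4 = 4.810 m³/s
w_3 = (16.7 − 9.6)/2 = 3.55 m; q_3 = 0.68 × 1.71 × 3.55 = 4.128 m³/s
w_4 = (20.7 − 13.2)/2 = 3.75 m; q_4 = 0.81 × 1.66 × 3.75 = 5.042 m³/s
w_5 = (22.3 − 16.7)/2 = 2.8 m; q_5 = 0.38 × 0.82 × 2.8 = 0.8725 m³/s
w_6 = (22.3 − 20.7)/2 = 0.8 m; q_6 = 0.40 × 0.52 × 0.8 = 0.1664 m³/s
Q = Σ qᵢ = 15.42 m³/s

15.4 m³/s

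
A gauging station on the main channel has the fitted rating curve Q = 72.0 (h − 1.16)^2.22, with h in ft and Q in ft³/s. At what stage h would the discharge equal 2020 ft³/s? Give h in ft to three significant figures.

h − h₀ = (Q/C)^(1/b) = (2020/72.0)^(1/2.22) = 4.490 ft
h = 1.16 + 4.490 = 5.650 ft

5.65 ft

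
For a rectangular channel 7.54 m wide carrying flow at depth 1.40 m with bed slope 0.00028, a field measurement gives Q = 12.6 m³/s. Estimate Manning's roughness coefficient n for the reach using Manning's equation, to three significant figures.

A = b·y = 7.54 × 1.40 = 10.56 m²
P = b + 2y = 7.54 + 2×1.40 = 10.34 m
R = A/P = 10.56/10.34 = 1.021 m
n = (1/Q)·A·R^(2/3)·S^(1/2) = (1/12.6) × 10.56 × 1.014 × 0.01673 = 0.01421

0.0142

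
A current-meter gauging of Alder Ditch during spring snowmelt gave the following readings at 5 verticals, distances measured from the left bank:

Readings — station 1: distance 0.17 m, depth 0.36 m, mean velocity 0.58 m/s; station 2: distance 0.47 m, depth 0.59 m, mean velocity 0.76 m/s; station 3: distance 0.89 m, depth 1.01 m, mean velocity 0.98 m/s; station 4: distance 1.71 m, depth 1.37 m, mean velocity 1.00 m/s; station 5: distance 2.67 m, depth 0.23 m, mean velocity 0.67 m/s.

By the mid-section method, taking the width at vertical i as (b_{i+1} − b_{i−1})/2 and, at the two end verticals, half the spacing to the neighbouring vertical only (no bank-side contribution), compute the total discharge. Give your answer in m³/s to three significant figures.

2.10 m³/s

w_1 = (0.47 − 0.17)/2 = 0.15 m; q_1 = 0.58 × 0.36 × 0.15 = 0.03132 m³/s
w_2 = (0.89 − 0.17)/2 = 0.36 m; q_2 = 0.76 × 0.59 × 0.36 = 0.1614 m³/s
w_3 = (1.71 − 0.47)/2 = 0.62 m; q_3 = 0.98 × 1.01 × 0.62 = 0.6137 m³/s
w_4 = (2.67 − 0.89)/2 = 0.89 m; q_4 = 1.00 × 1.37 × 0.89 = 1.219 m³/s
w_5 = (2.67 − 1.71)/2 = 0.48 m; q_5 = 0.67 × 0.23 × 0.48 = 0.07397 m³/s
Q = Σ qᵢ = 2.100 m³/s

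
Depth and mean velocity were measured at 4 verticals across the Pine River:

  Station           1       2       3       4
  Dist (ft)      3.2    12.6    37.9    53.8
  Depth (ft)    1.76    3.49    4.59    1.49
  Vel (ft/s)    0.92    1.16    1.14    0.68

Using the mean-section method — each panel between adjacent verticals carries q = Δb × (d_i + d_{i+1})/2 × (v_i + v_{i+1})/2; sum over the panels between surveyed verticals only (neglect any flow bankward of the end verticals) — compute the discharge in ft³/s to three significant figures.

Panel 1-2: Δb = 9.4 ft, d̄ = (1.76+3.49)/2 = 2.625, v̄ = (0.92+1.16)/2 = 1.04 → q = 9.4×2.625×1.04 = 25.66 ft³/s
Panel 2-3: Δb = 25.3 ft, d̄ = (3.49+4.59)/2 = 4.04, v̄ = (1.16+1.14)/2 = 1.15 → q = 25.3×4.04×1.15 = 117.5 ft³/s
Panel 3-4: Δb = 15.9 ft, d̄ = (4.59+1.49)/2 = 3.04, v̄ = (1.14+0.68)/2 = 0.91 → q = 15.9×3.04×0.91 = 43.99 ft³/s
Q = Σ q = 187.2 ft³/s

187 ft³/s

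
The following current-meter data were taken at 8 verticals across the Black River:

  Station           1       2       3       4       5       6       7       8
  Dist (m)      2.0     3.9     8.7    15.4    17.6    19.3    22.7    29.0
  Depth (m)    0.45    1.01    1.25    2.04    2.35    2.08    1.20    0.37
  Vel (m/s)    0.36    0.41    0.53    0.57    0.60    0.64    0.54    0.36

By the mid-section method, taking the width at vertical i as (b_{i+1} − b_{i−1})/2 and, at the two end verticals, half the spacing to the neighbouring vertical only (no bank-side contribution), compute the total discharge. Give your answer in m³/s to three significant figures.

w_1 = (3.9 − 2.0)/2 = 0.95 m; q_1 = 0.36 × 0.45 × 0.95 = 0.1539 m³/s
w_2 = (8.7 − 2.0)/2 = 3.35 m; q_2 = 0.41 × 1.01 × 3.35 = 1.387 m³/s
w_3 = (15.4 − 3.9)/2 = 5.75 m; q_3 = 0.53 × 1.25 × 5.75 = 3.809 m³/s
w_4 = (17.6 − 8.7)/2 = 4.45 m; q_4 = 0.57 × 2.04 × 4.45 = 5.174 m³/s
w_5 = (19.3 − 15.4)/2 = 1.95 m; q_5 = 0.60 × 2.35 × 1.95 = 2.750 m³/s
w_6 = (22.7 − 17.6)/2 = 2.55 m; q_6 = 0.64 × 2.08 × 2.55 = 3.395 m³/s
w_7 = (29.0 − 19.3)/2 = 4.85 m; q_7 = 0.54 × 1.20 × 4.85 = 3.143 m³/s
w_8 = (29.0 − 22.7)/2 = 3.15 m; q_8 = 0.36 × 0.37 × 3.15 = 0.4196 m³/s
Q = Σ qᵢ = 20.23 m³/s

20.2 m³/s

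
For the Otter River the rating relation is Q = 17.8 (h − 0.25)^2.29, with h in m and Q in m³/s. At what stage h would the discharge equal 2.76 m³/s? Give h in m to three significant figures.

h − h₀ = (Q/C)^(1/b) = (2.76/17.8)^(1/2.29) = 0.4431 m
h = 0.25 + 0.4431 = 0.6931 m

0.693 m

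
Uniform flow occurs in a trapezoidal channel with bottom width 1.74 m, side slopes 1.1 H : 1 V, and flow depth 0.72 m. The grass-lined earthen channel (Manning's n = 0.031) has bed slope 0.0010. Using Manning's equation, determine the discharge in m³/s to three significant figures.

1.12 m³/s

A = (b + z·y)·y = (1.74 + 1.1×0.72)×0.72 = 1.823 m²
P = b + 2y√(1+z²) = 1.74 + 2×0.72×√(1+1.1²) = 3.881 m
R = A/P = 1.823/3.881 = 0.4698 m
Q = (1/n)·A·R^(2/3)·S^(1/2) = (1/0.031) × 1.823 × 0.4698^(2/3) × 0.0010^(1/2) = 1.124 m³/s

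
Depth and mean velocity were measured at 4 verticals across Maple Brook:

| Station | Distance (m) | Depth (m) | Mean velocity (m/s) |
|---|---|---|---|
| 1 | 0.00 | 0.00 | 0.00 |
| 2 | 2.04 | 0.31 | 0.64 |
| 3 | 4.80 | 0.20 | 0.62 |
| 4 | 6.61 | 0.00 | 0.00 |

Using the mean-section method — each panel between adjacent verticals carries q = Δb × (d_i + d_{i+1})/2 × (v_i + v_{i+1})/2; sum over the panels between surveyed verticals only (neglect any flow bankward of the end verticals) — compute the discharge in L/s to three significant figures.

Panel 1-2: Δb = 2.04 m, d̄ = (0.00+0.31)/2 = 0.155, v̄ = (0.00+0.64)/2 = 0.32 → q = 2.04×0.155×0.32 = 0.1012 m³/s
Panel 2-3: Δb = 2.76 m, d̄ = (0.31+0.20)/2 = 0.255, v̄ = (0.64+0.62)/2 = 0.63 → q = 2.76×0.255×0.63 = 0.4434 m³/s
Panel 3-4: Δb = 1.81 m, d̄ = (0.20+0.00)/2 = 0.1, v̄ = (0.62+0.00)/2 = 0.31 → q = 1.81×0.1×0.31 = 0.05611 m³/s
Q = Σ q = 0.6007 m³/s
= 0.6007 × 1000 = 600.7 L/s

601 L/s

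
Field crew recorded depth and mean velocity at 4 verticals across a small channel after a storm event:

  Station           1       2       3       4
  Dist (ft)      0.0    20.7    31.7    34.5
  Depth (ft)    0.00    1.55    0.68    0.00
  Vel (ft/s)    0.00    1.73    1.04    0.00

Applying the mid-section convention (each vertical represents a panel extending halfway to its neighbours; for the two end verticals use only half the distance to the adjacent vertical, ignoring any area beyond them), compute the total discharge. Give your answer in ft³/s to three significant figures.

w_2 = (31.7 − 0.0)/2 = 15.85 ft; q_2 = 1.73 × 1.55 × 15.85 = 42.50 ft³/s
w_3 = (34.5 − 20.7)/2 = 6.9 ft; q_3 = 1.04 × 0.68 × 6.9 = 4.880 ft³/s
Stations 1, 4 contribute zero (depth or velocity is 0).
Q = Σ qᵢ = 47.38 ft³/s

47.4 ft³/s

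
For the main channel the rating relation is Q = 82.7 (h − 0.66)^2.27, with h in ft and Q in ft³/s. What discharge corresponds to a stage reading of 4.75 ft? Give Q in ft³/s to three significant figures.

Q = 82.7 × (4.75 − 0.66)^2.27 = 82.7 × 4.09^2.27 = 2024 ft³/s

2020 ft³/s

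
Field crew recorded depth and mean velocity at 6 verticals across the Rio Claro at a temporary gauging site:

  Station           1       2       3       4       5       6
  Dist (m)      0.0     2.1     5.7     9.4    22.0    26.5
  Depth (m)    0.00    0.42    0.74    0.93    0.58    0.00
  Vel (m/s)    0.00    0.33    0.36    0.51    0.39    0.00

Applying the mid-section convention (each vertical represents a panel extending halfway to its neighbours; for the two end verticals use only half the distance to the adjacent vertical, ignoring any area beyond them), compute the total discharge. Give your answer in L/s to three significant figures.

7170 L/s

w_2 = (5.7 − 0.0)/2 = 2.85 m; q_2 = 0.33 × 0.42 × 2.85 = 0.3950 m³/s
w_3 = (9.4 − 2.1)/2 = 3.65 m; q_3 = 0.36 × 0.74 × 3.65 = 0.9724 m³/s
w_4 = (22.0 − 5.7)/2 = 8.15 m; q_4 = 0.51 × 0.93 × 8.15 = 3.866 m³/s
w_5 = (26.5 − 9.4)/2 = 8.55 m; q_5 = 0.39 × 0.58 × 8.55 = 1.934 m³/s
Stations 1, 6 contribute zero (depth or velocity is 0).
Q = Σ qᵢ = 7.167 m³/s
= 7.167 × 1000 = 7167 L/s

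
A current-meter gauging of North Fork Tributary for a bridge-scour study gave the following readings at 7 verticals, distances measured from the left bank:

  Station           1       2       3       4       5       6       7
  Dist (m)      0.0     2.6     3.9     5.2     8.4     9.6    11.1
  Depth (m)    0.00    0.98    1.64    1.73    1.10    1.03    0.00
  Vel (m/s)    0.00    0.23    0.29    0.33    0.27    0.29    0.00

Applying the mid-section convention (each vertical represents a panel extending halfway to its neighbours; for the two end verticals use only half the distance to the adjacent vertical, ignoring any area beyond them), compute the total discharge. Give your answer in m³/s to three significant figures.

w_2 = (3.9 − 0.0)/2 = 1.95 m; q_2 = 0.23 × 0.98 × 1.95 = 0.4395 m³/s
w_3 = (5.2 − 2.6)/2 = 1.3 m; q_3 = 0.29 × 1.64 × 1.3 = 0.6183 m³/s
w_4 = (8.4 − 3.9)/2 = 2.25 m; q_4 = 0.33 × 1.73 × 2.25 = 1.285 m³/s
w_5 = (9.6 − 5.2)/2 = 2.2 m; q_5 = 0.27 × 1.10 × 2.2 = 0.6534 m³/s
w_6 = (11.1 − 8.4)/2 = 1.35 m; q_6 = 0.29 × 1.03 × 1.35 = 0.4032 m³/s
Stations 1, 7 contribute zero (depth or velocity is 0).
Q = Σ qᵢ = 3.399 m³/s

3.40 m³/s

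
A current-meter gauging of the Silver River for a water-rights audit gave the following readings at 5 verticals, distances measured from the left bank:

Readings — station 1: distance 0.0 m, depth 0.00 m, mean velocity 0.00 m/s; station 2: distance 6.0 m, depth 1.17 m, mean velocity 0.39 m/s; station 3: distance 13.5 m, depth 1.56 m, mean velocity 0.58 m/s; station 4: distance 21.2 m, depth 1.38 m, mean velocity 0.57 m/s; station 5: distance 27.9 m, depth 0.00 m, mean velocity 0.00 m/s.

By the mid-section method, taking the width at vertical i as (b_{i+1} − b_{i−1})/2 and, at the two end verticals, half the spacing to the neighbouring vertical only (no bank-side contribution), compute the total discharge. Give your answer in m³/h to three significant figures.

56200 m³/h

w_2 = (13.5 − 0.0)/2 = 6.75 m; q_2 = 0.39 × 1.17 × 6.75 = 3.080 m³/s
w_3 = (21.2 − 6.0)/2 = 7.6 m; q_3 = 0.58 × 1.56 × 7.6 = 6.876 m³/s
w_4 = (27.9 − 13.5)/2 = 7.2 m; q_4 = 0.57 × 1.38 × 7.2 = 5.664 m³/s
Stations 1, 5 contribute zero (depth or velocity is 0).
Q = Σ qᵢ = 15.62 m³/s
= 15.62 × 3600 = 56230 m³/h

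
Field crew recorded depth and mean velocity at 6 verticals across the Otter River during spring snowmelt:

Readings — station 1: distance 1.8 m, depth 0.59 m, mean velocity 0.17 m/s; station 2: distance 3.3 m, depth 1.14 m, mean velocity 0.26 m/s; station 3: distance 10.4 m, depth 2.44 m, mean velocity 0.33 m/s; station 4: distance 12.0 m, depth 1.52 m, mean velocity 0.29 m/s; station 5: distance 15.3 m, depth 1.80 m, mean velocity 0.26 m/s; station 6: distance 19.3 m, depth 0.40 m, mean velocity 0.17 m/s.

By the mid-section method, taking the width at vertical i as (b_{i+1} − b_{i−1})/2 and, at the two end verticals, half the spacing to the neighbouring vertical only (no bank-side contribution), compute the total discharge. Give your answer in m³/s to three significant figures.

w_1 = (3.3 − 1.8)/2 = 0.75 m; q_1 = 0.17 × 0.59 × 0.75 = 0.07523 m³/s
w_2 = (10.4 − 1.8)/2 = 4.3 m; q_2 = 0.26 × 1.14 × 4.3 = 1.275 m³/s
w_3 = (12.0 − 3.3)/2 = 4.35 m; q_3 = 0.33 × 2.44 × 4.35 = 3.503 m³/s
w_4 = (15.3 − 10.4)/2 = 2.45 m; q_4 = 0.29 × 1.52 × 2.45 = 1.080 m³/s
w_5 = (19.3 − 12.0)/2 = 3.65 m; q_5 = 0.26 × 1.80 × 3.65 = 1.708 m³/s
w_6 = (19.3 − 15.3)/2 = 2 m; q_6 = 0.17 × 0.40 × 2 = 0.1360 m³/s
Q = Σ qᵢ = 7.777 m³/s

7.78 m³/s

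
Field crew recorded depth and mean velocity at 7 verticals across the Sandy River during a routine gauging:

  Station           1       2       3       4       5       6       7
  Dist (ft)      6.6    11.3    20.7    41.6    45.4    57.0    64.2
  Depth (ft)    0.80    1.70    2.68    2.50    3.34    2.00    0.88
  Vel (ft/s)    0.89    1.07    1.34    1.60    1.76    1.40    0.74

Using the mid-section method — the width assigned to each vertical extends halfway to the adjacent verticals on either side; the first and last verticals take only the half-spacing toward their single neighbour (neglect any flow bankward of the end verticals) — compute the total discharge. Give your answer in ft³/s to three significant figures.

192 ft³/s

w_1 = (11.3 − 6.6)/2 = 2.35 ft; q_1 = 0.89 × 0.80 × 2.35 = 1.673 ft³/s
w_2 = (20.7 − 6.6)/2 = 7.05 ft; q_2 = 1.07 × 1.70 × 7.05 = 12.82 ft³/s
w_3 = (41.6 − 11.3)/2 = 15.15 ft; q_3 = 1.34 × 2.68 × 15.15 = 54.41 ft³/s
w_4 = (45.4 − 20.7)/2 = 12.35 ft; q_4 = 1.60 × 2.50 × 12.35 = 49.40 ft³/s
w_5 = (57.0 − 41.6)/2 = 7.7 ft; q_5 = 1.76 × 3.34 × 7.7 = 45.26 ft³/s
w_6 = (64.2 − 45.4)/2 = 9.4 ft; q_6 = 1.40 × 2.00 × 9.4 = 26.32 ft³/s
w_7 = (64.2 − 57.0)/2 = 3.6 ft; q_7 = 0.74 × 0.88 × 3.6 = 2.344 ft³/s
Q = Σ qᵢ = 192.2 ft³/s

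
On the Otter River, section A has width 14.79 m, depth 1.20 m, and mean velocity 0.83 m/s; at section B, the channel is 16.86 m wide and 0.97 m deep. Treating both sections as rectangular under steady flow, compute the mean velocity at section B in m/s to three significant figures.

0.901 m/s

Q = A₁V₁ = (14.79×1.20) × 0.83 = 14.73 m³/s
A₂ = 16.86 × 0.97 = 16.35 m²
V₂ = Q/A₂ = 14.73/16.35 = 0.9007 m/s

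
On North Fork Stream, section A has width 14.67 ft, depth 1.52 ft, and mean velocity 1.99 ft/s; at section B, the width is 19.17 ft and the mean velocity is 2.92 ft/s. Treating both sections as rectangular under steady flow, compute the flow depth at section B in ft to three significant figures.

0.793 ft

Q = A₁V₁ = (14.67×1.52) × 1.99 = 44.37 ft³/s
d₂ = Q/(b₂ V₂) = 44.37/(19.17×2.92) = 0.7927 ft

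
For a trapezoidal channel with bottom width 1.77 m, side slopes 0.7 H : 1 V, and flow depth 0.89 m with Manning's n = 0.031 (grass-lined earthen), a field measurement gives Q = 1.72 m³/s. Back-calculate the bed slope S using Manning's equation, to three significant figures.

0.00142

A = (b + z·y)·y = (1.77 + 0.7×0.89)×0.89 = 2.130 m²
P = b + 2y√(1+z²) = 1.77 + 2×0.89×√(1+0.7²) = 3.943 m
R = A/P = 2.130/3.943 = 0.5402 m
S = (Q·n / (1·A·R^(2/3)))² = (1.72×0.031 / (1×2.130×0.6633))² = 0.001425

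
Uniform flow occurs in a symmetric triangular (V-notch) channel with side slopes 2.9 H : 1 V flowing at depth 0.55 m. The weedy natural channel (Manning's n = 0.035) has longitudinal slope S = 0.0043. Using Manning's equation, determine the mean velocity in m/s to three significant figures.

A = z·y² = 2.9×0.55² = 0.8773 m²
P = 2y√(1+z²) = 2×0.55×√(1+2.9²) = 3.374 m
R = A/P = 0.8773/3.374 = 0.2600 m
Q = (1/n)·A·R^(2/3)·S^(1/2) = (1/0.035) × 0.8773 × 0.2600^(2/3) × 0.0043^(1/2) = 0.6695 m³/s
V = Q/A = 0.6695/0.8773 = 0.7632 m/s

0.763 m/s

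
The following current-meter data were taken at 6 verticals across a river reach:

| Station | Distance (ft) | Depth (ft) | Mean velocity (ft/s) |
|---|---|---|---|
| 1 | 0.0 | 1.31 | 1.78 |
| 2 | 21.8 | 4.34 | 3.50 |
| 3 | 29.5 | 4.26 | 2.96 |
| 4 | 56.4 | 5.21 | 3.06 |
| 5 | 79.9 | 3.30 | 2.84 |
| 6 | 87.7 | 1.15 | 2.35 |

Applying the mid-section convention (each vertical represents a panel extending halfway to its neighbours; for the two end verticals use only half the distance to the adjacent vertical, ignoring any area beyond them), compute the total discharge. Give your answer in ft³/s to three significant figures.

1030 ft³/s

w_1 = (21.8 − 0.0)/2 = 10.9 ft; q_1 = 1.78 × 1.31 × 10.9 = 25.42 ft³/s
w_2 = (29.5 − 0.0)/2 = 14.75 ft; q_2 = 3.50 × 4.34 × 14.75 = 224.1 ft³/s
w_3 = (56.4 − 21.8)/2 = 17.3 ft; q_3 = 2.96 × 4.26 × 17.3 = 218.1 ft³/s
w_4 = (79.9 − 29.5)/2 = 25.2 ft; q_4 = 3.06 × 5.21 × 25.2 = 401.8 ft³/s
w_5 = (87.7 − 56.4)/2 = 15.65 ft; q_5 = 2.84 × 3.30 × 15.65 = 146.7 ft³/s
w_6 = (87.7 − 79.9)/2 = 3.9 ft; q_6 = 2.35 × 1.15 × 3.9 = 10.54 ft³/s
Q = Σ qᵢ = 1027 ft³/s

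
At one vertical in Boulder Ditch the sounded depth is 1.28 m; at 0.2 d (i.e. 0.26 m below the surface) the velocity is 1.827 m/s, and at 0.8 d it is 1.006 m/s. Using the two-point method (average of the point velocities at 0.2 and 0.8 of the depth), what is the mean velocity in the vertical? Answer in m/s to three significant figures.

v̄ = (1.827 + 1.006) / 2 = 1.417 m/s

1.42 m/s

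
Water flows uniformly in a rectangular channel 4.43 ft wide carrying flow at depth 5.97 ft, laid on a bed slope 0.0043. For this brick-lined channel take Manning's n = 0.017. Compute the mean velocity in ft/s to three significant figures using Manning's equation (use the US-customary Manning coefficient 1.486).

7.89 ft/s

A = b·y = 4.43 × 5.97 = 26.45 ft²
P = b + 2y = 4.43 + 2×5.97 = 16.37 ft
R = A/P = 26.45/16.37 = 1.616 ft
Q = (1.486/n)·A·R^(2/3)·S^(1/2) = (1.486/0.017) × 26.45 × 1.616^(2/3) × 0.0043^(1/2) = 208.7 ft³/s
V = Q/A = 208.7/26.45 = 7.892 ft/s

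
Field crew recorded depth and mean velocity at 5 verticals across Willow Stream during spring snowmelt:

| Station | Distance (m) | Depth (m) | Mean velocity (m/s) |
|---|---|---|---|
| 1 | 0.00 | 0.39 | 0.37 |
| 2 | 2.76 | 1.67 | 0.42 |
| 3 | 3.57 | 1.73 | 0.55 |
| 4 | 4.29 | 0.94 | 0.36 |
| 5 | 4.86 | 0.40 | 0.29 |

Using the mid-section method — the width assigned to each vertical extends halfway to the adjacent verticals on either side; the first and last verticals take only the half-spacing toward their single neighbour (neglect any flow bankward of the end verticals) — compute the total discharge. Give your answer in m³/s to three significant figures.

w_1 = (2.76 − 0.00)/2 = 1.38 m; q_1 = 0.37 × 0.39 × 1.38 = 0.1991 m³/s
w_2 = (3.57 − 0.00)/2 = 1.785 m; q_2 = 0.42 × 1.67 × 1.785 = 1.252 m³/s
w_3 = (4.29 − 2.76)/2 = 0.765 m; q_3 = 0.55 × 1.73 × 0.765 = 0.7279 m³/s
w_4 = (4.86 − 3.57)/2 = 0.645 m; q_4 = 0.36 × 0.94 × 0.645 = 0.2183 m³/s
w_5 = (4.86 − 4.29)/2 = 0.285 m; q_5 = 0.29 × 0.40 × 0.285 = 0.03306 m³/s
Q = Σ qᵢ = 2.430 m³/s

2.43 m³/s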